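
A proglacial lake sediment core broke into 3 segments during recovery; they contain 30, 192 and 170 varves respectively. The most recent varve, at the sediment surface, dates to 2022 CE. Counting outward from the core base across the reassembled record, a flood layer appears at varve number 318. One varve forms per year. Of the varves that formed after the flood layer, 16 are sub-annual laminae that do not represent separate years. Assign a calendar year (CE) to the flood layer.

Total varves = 30 + 192 + 170 = 392.
The flood layer sits at varve 318 from the core base, so 392 − 318 = 74 varves formed after it.
74 − 16 false = 58 true varves after the flood layer.
The varve at the sediment surface is 2022 CE, so the flood layer dates to 2022 − 58 = 1964 CE.

1964 CE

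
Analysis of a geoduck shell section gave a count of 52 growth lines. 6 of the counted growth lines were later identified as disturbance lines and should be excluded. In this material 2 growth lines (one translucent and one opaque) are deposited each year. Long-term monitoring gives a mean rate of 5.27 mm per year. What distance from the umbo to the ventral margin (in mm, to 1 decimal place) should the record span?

121.2 mm

Correcting the raw count gives 52 − 6 = 46 true growth lines.
Dividing by 2 growth lines per year: 46 / 2 = 23 years.
Length ≈ 5.27 × 23 = 121.2 mm.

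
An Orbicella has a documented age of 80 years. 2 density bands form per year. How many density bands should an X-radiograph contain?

160 density bands

Expected density bands: 80 × 2 = 160.
So 160 density bands should be present.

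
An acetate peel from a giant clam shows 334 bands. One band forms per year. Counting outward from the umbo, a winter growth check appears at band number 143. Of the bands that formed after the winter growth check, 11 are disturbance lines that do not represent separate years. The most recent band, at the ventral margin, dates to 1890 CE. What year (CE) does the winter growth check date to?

The winter growth check sits at band 143 from the umbo, so 334 − 143 = 191 bands formed after it.
Removing the 11 false bands leaves 191 − 11 = 180 true bands beyond the winter growth check.
The band at the ventral margin is 1890 CE, so the winter growth check dates to 1890 − 180 = 1710 CE.

1710 CE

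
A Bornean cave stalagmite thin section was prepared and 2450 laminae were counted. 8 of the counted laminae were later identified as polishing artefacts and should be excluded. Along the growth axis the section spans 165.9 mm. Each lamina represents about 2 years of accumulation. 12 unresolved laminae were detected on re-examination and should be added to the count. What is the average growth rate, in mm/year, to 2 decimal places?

After corrections the count is 2450 − 8 + 12 = 2454 laminae.
2454 laminae at 2 years each span 2454 × 2 = 4908 years.
Extension rate ≈ 165.9 / 4908 = 0.03 mm/year.

0.03 mm/year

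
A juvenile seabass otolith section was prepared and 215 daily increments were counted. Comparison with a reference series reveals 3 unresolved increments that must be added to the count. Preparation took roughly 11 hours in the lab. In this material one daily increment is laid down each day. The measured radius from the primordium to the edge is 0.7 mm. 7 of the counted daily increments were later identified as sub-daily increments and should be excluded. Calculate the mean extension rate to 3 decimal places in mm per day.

0.003 mm per day

Adjusted count: 215 − 7 + 3 = 211 daily increments.
Mean rate = 0.7 mm / 211 days ≈ 0.003 mm per day.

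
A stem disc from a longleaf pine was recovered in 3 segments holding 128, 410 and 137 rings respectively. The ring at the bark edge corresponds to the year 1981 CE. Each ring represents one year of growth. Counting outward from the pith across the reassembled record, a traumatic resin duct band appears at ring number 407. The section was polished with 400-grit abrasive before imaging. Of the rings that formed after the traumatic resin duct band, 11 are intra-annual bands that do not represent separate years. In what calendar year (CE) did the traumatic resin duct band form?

1724 CE

Total rings = 128 + 410 + 137 = 675.
Between ring 407 and the bark edge there are 675 − 407 = 268 rings.
Excluding 11 false rings: 268 − 11 = 257.
The ring at the bark edge is 1981 CE, so the traumatic resin duct band dates to 1981 − 257 = 1724 CE.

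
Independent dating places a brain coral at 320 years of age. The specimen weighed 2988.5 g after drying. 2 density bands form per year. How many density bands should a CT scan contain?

640 density bands

Expected density bands: 320 × 2 = 640.
So 640 density bands should be present.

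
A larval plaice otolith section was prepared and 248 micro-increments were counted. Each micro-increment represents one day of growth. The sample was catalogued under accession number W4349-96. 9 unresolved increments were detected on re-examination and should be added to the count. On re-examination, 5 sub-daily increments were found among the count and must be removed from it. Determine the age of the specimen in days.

Adjusted count: 248 − 5 + 9 = 252 micro-increments.
At one micro-increment per day, that is 252 days.

252 days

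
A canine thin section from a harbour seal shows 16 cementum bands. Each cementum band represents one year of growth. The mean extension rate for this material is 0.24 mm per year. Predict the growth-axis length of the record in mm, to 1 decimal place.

16 years of growth are recorded.
Predicted length = 0.24 mm/year × 16 years = 3.8 mm.

3.8 mm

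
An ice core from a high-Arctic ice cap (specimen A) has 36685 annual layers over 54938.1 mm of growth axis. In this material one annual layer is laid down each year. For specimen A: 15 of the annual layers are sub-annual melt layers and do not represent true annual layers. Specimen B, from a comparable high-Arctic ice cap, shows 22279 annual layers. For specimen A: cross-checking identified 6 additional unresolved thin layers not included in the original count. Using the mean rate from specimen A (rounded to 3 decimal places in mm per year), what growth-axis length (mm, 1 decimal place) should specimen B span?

Specimen A: after corrections the count is 36685 − 15 + 6 = 36676 annual layers.
A: Extension rate ≈ 54938.1 / 36676 = 1.498 mm/year.
For B, 1.498 mm/year × 22279 years = 33373.9 mm.

33373.9 mm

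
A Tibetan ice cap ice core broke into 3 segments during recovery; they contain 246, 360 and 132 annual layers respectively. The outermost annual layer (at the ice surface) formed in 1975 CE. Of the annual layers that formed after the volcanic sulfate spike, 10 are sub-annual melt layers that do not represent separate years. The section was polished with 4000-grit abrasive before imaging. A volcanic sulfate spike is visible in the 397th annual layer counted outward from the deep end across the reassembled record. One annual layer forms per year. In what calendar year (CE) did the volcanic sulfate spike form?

Total annual layers = 246 + 360 + 132 = 738.
The volcanic sulfate spike sits at annual layer 397 from the deep end, so 738 − 397 = 341 annual layers formed after it.
341 − 10 false = 331 true annual layers after the volcanic sulfate spike.
The annual layer at the ice surface is 1975 CE, so the volcanic sulfate spike dates to 1975 − 331 = 1644 CE.

1644 CE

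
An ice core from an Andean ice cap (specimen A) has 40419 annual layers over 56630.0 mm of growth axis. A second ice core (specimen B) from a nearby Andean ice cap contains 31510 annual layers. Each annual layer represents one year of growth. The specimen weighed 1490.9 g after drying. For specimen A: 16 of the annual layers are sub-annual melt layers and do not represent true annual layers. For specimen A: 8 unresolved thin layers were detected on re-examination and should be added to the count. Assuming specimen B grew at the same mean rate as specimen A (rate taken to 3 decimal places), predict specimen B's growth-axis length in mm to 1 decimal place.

Specimen A: true annual layer count = 40419 − 16 + 8 = 40411.
A: 56630.0 mm over 40411 years gives 56630.0 / 40411 ≈ 1.401 mm/year.
B's length ≈ 1.401 × 31510 = 44145.5 mm.

44145.5 mm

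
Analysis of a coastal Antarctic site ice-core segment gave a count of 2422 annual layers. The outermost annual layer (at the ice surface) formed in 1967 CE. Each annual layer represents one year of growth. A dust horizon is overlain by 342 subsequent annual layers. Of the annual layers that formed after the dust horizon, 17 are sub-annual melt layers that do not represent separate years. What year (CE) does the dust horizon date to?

342 annual layers formed after the dust horizon.
Removing the 17 false annual layers leaves 342 − 17 = 325 true annual layers beyond the dust horizon.
The annual layer at the ice surface is 1967 CE, so the dust horizon dates to 1967 − 325 = 1642 CE.

1642 CE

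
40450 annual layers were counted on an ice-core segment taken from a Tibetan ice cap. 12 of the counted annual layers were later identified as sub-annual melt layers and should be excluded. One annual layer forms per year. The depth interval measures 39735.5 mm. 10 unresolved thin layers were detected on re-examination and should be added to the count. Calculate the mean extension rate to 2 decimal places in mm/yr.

After corrections the count is 40450 − 12 + 10 = 40448 annual layers.
Extension rate ≈ 39735.5 / 40448 = 0.98 mm/yr.

0.98 mm/yr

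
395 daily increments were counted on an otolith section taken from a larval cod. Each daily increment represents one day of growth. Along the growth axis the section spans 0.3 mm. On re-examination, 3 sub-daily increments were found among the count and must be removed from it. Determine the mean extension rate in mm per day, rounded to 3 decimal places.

0.001 mm per day

Adjusted count: 395 − 3 = 392 daily increments.
Extension rate ≈ 0.3 / 392 = 0.001 mm per day.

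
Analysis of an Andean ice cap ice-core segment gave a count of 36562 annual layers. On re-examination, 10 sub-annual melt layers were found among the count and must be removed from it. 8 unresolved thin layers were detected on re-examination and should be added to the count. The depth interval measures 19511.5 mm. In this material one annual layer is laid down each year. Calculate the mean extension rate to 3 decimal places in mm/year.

0.534 mm/year

Adjusted count: 36562 − 10 + 8 = 36560 annual layers.
Extension rate ≈ 19511.5 / 36560 = 0.534 mm/year.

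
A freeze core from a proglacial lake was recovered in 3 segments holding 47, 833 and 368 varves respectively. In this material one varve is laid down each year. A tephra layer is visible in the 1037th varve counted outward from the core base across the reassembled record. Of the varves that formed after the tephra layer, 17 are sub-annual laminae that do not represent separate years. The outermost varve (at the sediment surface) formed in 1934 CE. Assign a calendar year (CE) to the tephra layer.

Total varves = 47 + 833 + 368 = 1248.
Between varve 1037 and the sediment surface there are 1248 − 1037 = 211 varves.
Excluding 17 false varves: 211 − 17 = 194.
The varve at the sediment surface is 1934 CE, so the tephra layer dates to 1934 − 194 = 1740 CE.

1740 CE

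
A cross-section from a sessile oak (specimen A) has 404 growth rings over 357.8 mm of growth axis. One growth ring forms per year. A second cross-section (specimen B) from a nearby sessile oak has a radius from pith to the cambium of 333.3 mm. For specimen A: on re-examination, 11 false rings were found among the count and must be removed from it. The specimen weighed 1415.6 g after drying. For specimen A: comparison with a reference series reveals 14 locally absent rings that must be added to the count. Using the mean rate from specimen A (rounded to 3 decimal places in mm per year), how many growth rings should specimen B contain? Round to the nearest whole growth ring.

Specimen A: correcting the raw count gives 404 − 11 + 14 = 407 true growth rings.
A: Extension rate ≈ 357.8 / 407 = 0.879 mm/yr.
For B, 333.3 / 0.879 = 379.18 years ≈ 379 growth rings.

379 growth rings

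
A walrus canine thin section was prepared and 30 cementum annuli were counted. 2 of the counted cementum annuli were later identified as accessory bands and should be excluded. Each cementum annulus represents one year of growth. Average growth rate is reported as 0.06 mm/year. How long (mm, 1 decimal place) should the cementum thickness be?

1.7 mm

Adjusted count: 30 − 2 = 28 cementum annuli.
Predicted length = 0.06 mm/year × 28 years = 1.7 mm.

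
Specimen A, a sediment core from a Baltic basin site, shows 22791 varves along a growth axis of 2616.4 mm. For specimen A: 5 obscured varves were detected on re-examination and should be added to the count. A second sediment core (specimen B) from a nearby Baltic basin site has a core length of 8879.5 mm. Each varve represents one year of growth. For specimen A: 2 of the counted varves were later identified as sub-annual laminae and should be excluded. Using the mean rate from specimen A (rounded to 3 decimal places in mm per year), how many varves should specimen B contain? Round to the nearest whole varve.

77213 varves

Specimen A: true varve count = 22791 − 2 + 5 = 22794.
A: Extension rate ≈ 2616.4 / 22794 = 0.115 mm/year.
B spans 8879.5 / 0.115 = 77213.04 years ≈ 77213 varves.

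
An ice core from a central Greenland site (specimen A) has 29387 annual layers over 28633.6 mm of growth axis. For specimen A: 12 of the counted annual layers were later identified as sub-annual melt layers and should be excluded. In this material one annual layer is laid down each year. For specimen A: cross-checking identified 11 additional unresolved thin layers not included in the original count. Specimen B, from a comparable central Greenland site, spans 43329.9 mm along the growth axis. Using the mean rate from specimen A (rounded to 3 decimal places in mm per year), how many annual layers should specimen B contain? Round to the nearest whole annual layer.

Specimen A: adjusted count: 29387 − 12 + 11 = 29386 annual layers.
A: Mean rate = 28633.6 mm / 29386 years ≈ 0.974 mm/yr.
For B, 43329.9 / 0.974 = 44486.55 years ≈ 44487 annual layers.

44487 annual layers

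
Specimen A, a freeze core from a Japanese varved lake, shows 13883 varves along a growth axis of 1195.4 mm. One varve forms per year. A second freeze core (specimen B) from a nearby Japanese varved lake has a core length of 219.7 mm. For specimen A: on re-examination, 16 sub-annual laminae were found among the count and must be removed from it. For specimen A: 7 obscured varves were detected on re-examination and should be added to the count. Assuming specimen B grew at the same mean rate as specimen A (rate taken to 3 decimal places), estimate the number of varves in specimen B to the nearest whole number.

2555 varves

Specimen A: after corrections the count is 13883 − 16 + 7 = 13874 varves.
A: Extension rate ≈ 1195.4 / 13874 = 0.086 mm/yr.
Specimen B: 219.7 mm / 0.086 mm per year = 2554.65 years ≈ 2555 varves.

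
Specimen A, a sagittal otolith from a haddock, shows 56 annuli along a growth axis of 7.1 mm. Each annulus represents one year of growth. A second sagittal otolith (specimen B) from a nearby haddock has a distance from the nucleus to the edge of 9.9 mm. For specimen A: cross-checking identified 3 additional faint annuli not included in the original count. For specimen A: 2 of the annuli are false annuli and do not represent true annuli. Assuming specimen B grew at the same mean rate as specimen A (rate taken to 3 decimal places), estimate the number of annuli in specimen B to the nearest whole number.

Specimen A: adjusted count: 56 − 2 + 3 = 57 annuli.
A: 7.1 mm over 57 years gives 7.1 / 57 ≈ 0.125 mm/yr.
B spans 9.9 / 0.125 = 79.20 years ≈ 79 annuli.

79 annuli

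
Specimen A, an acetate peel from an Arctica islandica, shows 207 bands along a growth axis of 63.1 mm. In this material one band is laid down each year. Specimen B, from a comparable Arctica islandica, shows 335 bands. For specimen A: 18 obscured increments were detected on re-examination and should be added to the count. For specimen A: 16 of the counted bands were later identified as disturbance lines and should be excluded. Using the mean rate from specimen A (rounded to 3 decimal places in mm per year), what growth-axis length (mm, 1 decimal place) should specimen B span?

101.2 mm

Specimen A: adjusted count: 207 − 16 + 18 = 209 bands.
A: 63.1 mm over 209 years gives 63.1 / 209 ≈ 0.302 mm/year.
For B, 0.302 mm/year × 335 years = 101.2 mm.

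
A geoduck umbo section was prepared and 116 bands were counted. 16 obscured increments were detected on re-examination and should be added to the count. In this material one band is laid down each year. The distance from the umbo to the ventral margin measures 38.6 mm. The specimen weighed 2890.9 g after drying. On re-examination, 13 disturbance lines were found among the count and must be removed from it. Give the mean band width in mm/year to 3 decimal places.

0.324 mm/year

After corrections the count is 116 − 13 + 16 = 119 bands.
Extension rate ≈ 38.6 / 119 = 0.324 mm/year.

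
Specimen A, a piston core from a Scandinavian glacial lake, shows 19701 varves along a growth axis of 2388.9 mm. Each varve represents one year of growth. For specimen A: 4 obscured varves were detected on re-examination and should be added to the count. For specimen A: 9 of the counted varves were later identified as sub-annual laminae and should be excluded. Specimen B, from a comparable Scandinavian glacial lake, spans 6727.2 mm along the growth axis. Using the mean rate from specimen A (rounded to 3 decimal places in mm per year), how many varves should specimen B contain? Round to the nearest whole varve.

55597 varves

Specimen A: correcting the raw count gives 19701 − 9 + 4 = 19696 true varves.
A: Mean rate = 2388.9 mm / 19696 years ≈ 0.121 mm/yr.
B spans 6727.2 / 0.121 = 55596.69 years ≈ 55597 varves.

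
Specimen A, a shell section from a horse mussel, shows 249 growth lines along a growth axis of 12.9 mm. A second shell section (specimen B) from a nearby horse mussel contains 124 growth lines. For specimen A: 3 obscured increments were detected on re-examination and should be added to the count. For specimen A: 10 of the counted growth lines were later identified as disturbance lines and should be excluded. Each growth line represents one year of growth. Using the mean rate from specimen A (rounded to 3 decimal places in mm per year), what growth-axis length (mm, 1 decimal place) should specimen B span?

Specimen A: correcting the raw count gives 249 − 10 + 3 = 242 true growth lines.
A: 12.9 mm over 242 years gives 12.9 / 242 ≈ 0.053 mm per year.
B's length ≈ 0.053 × 124 = 6.6 mm.

6.6 mm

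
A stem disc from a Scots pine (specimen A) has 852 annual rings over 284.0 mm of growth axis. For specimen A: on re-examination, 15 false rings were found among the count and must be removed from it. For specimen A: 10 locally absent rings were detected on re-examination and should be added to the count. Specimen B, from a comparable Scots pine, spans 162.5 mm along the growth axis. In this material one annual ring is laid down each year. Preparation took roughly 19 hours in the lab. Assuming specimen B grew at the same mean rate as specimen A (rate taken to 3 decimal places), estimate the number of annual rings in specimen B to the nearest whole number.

Specimen A: after corrections the count is 852 − 15 + 10 = 847 annual rings.
A: Mean rate = 284.0 mm / 847 years ≈ 0.335 mm/yr.
B spans 162.5 / 0.335 = 485.07 years ≈ 485 annual rings.

485 annual rings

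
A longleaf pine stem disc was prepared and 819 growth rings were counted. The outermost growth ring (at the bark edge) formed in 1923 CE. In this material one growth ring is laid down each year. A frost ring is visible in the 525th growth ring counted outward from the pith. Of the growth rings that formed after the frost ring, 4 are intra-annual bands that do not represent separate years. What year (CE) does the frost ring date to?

The frost ring sits at growth ring 525 from the pith, so 819 − 525 = 294 growth rings formed after it.
294 − 4 false = 290 true growth rings after the frost ring.
1923 − 290 = 1633 CE.

1633 CE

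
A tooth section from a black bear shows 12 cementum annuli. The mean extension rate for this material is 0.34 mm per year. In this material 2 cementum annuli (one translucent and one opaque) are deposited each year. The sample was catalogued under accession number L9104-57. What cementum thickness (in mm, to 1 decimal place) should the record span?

2.0 mm

Dividing by 2 cementum annuli per year: 12 / 2 = 6 years.
Length ≈ 0.34 × 6 = 2.0 mm.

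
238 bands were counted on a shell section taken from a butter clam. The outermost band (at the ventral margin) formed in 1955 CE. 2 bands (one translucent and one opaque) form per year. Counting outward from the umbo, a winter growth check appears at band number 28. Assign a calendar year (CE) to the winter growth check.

238 − 28 = 210 bands lie beyond the winter growth check toward the ventral margin.
210 bands at 2 per year is 210 / 2 = 105 years.
1955 − 105 = 1850 CE.

1850 CE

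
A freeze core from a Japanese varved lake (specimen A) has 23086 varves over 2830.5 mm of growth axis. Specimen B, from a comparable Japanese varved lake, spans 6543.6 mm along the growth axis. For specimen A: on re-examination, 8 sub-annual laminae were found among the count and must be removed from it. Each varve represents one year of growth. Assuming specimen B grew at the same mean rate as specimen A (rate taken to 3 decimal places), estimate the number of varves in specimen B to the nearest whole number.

Specimen A: adjusted count: 23086 − 8 = 23078 varves.
A: Mean rate = 2830.5 mm / 23078 years ≈ 0.123 mm/year.
For B, 6543.6 / 0.123 = 53200.00 years ≈ 53200 varves.

53200 varves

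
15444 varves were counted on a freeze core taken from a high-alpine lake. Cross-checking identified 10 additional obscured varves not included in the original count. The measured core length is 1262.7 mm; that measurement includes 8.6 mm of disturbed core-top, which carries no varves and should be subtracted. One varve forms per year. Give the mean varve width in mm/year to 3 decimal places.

0.081 mm/year

True varve count = 15444 + 10 = 15454.
Net length = 1262.7 − 8.6 = 1254.1 mm.
Extension rate ≈ 1254.1 / 15454 = 0.081 mm/year.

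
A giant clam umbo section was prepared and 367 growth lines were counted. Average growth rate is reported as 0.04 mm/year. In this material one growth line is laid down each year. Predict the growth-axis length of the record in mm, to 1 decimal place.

14.7 mm

The record spans 367 years at 0.04 mm per year.
Length ≈ 0.04 × 367 = 14.7 mm.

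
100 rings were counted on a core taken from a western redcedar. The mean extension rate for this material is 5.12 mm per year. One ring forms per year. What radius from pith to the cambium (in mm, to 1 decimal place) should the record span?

The record spans 100 years at 5.12 mm per year.
Predicted length = 5.12 mm/year × 100 years = 512.0 mm.

512.0 mm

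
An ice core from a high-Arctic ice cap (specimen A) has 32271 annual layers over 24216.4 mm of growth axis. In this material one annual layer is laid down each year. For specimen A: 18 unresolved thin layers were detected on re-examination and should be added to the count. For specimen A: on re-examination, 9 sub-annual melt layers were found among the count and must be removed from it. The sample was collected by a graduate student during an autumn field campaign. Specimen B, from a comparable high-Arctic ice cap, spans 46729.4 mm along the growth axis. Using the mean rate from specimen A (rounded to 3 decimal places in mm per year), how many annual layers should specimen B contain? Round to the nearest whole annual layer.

Specimen A: correcting the raw count gives 32271 − 9 + 18 = 32280 true annual layers.
A: 24216.4 mm over 32280 years gives 24216.4 / 32280 ≈ 0.750 mm/yr.
For B, 46729.4 / 0.750 = 62305.87 years ≈ 62306 annual layers.

62306 annual layers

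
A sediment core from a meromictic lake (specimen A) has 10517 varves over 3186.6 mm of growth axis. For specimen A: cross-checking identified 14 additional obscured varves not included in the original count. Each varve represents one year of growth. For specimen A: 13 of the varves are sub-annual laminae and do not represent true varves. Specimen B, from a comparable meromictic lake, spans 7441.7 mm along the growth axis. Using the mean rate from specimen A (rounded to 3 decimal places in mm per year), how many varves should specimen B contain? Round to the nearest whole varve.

Specimen A: after corrections the count is 10517 − 13 + 14 = 10518 varves.
A: Mean rate = 3186.6 mm / 10518 years ≈ 0.303 mm per year.
For B, 7441.7 / 0.303 = 24560.07 years ≈ 24560 varves.

24560 varves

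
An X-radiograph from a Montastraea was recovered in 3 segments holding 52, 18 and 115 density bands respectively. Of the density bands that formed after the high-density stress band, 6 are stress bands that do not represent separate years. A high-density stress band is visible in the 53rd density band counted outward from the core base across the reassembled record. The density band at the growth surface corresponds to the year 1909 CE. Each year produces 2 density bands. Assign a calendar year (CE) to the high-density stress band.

1846 CE

Total density bands = 52 + 18 + 115 = 185.
Between density band 53 and the growth surface there are 185 − 53 = 132 density bands.
Removing the 6 false density bands leaves 132 − 6 = 126 true density bands beyond the high-density stress band.
126 density bands at 2 per year is 126 / 2 = 63 years.
The density band at the growth surface is 1909 CE, so the high-density stress band dates to 1909 − 63 = 1846 CE.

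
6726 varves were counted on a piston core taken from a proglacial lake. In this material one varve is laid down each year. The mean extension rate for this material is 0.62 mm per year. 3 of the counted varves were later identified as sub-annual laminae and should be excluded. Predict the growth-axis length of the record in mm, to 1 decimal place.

4168.3 mm

True varve count = 6726 − 3 = 6723.
Predicted length = 0.62 mm/year × 6723 years = 4168.3 mm.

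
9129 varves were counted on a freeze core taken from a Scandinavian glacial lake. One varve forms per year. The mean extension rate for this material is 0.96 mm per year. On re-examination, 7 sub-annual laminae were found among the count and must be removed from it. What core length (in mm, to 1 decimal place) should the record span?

8757.1 mm

Correcting the raw count gives 9129 − 7 = 9122 true varves.
Length ≈ 0.96 × 9122 = 8757.1 mm.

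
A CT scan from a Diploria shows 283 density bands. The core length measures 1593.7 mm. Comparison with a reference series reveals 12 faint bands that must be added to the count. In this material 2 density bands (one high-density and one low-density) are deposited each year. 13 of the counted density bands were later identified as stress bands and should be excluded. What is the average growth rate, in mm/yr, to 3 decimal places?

True density band count = 283 − 13 + 12 = 282.
Dividing by 2 density bands per year: 282 / 2 = 141 years.
1593.7 mm over 141 years gives 1593.7 / 141 ≈ 11.303 mm/yr.

11.303 mm/yr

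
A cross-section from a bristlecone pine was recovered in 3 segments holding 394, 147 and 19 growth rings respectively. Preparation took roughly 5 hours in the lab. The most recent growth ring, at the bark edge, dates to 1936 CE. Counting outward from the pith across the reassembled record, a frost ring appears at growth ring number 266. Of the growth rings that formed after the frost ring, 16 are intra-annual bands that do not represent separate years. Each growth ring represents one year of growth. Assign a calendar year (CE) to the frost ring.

Total growth rings = 394 + 147 + 19 = 560.
Between growth ring 266 and the bark edge there are 560 − 266 = 294 growth rings.
Removing the 16 false growth rings leaves 294 − 16 = 278 true growth rings beyond the frost ring.
1936 − 278 = 1658 CE.

1658 CE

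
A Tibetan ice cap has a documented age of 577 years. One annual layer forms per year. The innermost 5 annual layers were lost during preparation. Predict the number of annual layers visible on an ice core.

572 annual layers

Expected annual layers over 577 years: 577.
Subtracting the 5 annual layers not captured gives 577 − 5 = 572 annual layers in the record.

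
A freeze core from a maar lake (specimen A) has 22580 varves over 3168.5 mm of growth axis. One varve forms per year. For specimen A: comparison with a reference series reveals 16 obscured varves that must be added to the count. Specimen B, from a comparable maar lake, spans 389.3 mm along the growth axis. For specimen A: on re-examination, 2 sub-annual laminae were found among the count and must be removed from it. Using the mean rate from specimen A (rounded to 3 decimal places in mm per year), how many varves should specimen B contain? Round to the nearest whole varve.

Specimen A: adjusted count: 22580 − 2 + 16 = 22594 varves.
A: Mean rate = 3168.5 mm / 22594 years ≈ 0.140 mm/yr.
For B, 389.3 / 0.140 = 2780.71 years ≈ 2781 varves.

2781 varves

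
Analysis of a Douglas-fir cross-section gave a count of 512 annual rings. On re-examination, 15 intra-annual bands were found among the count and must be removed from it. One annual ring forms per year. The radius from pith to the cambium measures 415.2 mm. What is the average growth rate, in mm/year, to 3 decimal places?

0.835 mm/year

Adjusted count: 512 − 15 = 497 annual rings.
415.2 mm over 497 years gives 415.2 / 497 ≈ 0.835 mm/year.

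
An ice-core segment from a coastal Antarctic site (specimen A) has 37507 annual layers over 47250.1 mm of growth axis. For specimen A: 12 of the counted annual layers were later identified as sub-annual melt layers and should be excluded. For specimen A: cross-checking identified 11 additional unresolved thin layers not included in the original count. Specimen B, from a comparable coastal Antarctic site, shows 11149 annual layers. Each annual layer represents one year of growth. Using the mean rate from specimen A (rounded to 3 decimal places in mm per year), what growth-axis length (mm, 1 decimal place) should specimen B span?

Specimen A: after corrections the count is 37507 − 12 + 11 = 37506 annual layers.
A: Extension rate ≈ 47250.1 / 37506 = 1.260 mm/yr.
For B, 1.260 mm/year × 11149 years = 14047.7 mm.

14047.7 mm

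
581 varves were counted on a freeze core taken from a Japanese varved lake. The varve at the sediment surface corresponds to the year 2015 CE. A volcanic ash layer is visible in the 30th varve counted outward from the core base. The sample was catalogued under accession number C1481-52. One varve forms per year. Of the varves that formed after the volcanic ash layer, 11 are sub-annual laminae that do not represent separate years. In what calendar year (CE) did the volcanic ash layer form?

The volcanic ash layer sits at varve 30 from the core base, so 581 − 30 = 551 varves formed after it.
551 − 11 false = 540 true varves after the volcanic ash layer.
Counting back 540 years from 2015 CE places the volcanic ash layer in 2015 − 540 = 1475 CE.

1475 CE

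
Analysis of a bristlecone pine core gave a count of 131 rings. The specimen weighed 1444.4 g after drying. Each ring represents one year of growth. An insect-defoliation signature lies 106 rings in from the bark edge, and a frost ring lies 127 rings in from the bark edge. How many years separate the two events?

21 years

The two markers are separated by 127 − 106 = 21 rings.
At one ring per year, 21 years elapsed between them.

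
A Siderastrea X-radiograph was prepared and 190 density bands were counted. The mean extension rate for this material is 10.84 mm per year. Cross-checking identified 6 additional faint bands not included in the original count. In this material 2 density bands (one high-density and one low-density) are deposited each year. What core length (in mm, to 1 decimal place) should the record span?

1062.3 mm

Adjusted count: 190 + 6 = 196 density bands.
196 density bands at 2 per year is 196 / 2 = 98 years.
Predicted length = 10.84 mm/year × 98 years = 1062.3 mm.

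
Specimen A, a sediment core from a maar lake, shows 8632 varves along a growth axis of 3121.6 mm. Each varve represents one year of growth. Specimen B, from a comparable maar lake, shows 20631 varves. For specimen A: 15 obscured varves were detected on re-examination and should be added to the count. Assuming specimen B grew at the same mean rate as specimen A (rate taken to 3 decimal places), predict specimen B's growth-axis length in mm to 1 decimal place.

7447.8 mm

Specimen A: true varve count = 8632 + 15 = 8647.
A: Mean rate = 3121.6 mm / 8647 years ≈ 0.361 mm/year.
For B, 0.361 mm/year × 20631 years = 7447.8 mm.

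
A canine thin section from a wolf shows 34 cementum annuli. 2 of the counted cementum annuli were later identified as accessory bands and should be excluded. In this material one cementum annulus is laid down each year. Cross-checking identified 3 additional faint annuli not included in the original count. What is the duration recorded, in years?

35 years

Adjusted count: 34 − 2 + 3 = 35 cementum annuli.
At one cementum annulus per year, that is 35 years.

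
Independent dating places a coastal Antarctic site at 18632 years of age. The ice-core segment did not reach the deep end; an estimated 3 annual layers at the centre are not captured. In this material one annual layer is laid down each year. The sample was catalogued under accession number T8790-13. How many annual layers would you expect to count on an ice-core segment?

18629 annual layers

At one annual layer per year, 18632 years correspond to 18632 annual layers.
Subtracting the 3 annual layers not captured gives 18632 − 3 = 18629 annual layers in the record.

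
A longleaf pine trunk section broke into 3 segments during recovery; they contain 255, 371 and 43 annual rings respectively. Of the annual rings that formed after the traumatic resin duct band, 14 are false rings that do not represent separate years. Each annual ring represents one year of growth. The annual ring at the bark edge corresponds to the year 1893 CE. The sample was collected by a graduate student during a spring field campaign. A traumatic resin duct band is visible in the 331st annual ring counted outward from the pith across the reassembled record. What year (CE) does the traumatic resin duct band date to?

Total annual rings = 255 + 371 + 43 = 669.
669 − 331 = 338 annual rings lie beyond the traumatic resin duct band toward the bark edge.
338 − 14 false = 324 true annual rings after the traumatic resin duct band.
The annual ring at the bark edge is 1893 CE, so the traumatic resin duct band dates to 1893 − 324 = 1569 CE.

1569 CE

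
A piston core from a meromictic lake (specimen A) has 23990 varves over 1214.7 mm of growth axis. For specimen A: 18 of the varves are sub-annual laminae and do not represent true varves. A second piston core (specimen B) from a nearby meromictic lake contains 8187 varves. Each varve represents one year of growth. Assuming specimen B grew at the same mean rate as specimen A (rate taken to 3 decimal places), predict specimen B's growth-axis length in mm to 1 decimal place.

417.5 mm

Specimen A: after corrections the count is 23990 − 18 = 23972 varves.
A: 1214.7 mm over 23972 years gives 1214.7 / 23972 ≈ 0.051 mm/year.
For B, 0.051 mm/year × 8187 years = 417.5 mm.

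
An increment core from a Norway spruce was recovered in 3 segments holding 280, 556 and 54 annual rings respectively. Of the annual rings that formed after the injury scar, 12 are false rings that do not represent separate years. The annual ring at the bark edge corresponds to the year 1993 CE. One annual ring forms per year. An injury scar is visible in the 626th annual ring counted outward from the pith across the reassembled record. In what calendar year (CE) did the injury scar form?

Total annual rings = 280 + 556 + 54 = 890.
Between annual ring 626 and the bark edge there are 890 − 626 = 264 annual rings.
264 − 12 false = 252 true annual rings after the injury scar.
1993 − 252 = 1741 CE.

1741 CE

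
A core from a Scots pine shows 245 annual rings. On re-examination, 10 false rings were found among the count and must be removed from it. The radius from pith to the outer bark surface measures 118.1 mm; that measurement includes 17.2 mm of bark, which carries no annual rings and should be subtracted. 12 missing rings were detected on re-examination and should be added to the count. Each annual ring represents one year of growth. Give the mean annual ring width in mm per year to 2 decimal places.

0.41 mm per year

After corrections the count is 245 − 10 + 12 = 247 annual rings.
Net length = 118.1 − 17.2 = 100.9 mm.
Mean rate = 100.9 mm / 247 years ≈ 0.41 mm per year.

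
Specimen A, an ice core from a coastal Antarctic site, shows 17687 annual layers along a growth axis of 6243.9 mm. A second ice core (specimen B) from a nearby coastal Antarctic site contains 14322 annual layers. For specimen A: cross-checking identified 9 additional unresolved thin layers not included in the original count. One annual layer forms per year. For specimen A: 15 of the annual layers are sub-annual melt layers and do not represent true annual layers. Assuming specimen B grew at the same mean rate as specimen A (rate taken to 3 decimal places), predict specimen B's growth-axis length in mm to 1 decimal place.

5055.7 mm

Specimen A: correcting the raw count gives 17687 − 15 + 9 = 17681 true annual layers.
A: Mean rate = 6243.9 mm / 17681 years ≈ 0.353 mm/yr.
B's length ≈ 0.353 × 14322 = 5055.7 mm.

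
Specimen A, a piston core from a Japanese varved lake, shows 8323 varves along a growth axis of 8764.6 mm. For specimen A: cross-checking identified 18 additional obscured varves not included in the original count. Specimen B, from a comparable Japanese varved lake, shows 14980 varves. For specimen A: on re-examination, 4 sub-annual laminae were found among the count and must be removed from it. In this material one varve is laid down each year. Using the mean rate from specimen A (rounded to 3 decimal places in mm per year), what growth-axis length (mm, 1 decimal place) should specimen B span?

Specimen A: true varve count = 8323 − 4 + 18 = 8337.
A: 8764.6 mm over 8337 years gives 8764.6 / 8337 ≈ 1.051 mm/yr.
Length of B = 1.051 × 14980 = 15744.0 mm.

15744.0 mm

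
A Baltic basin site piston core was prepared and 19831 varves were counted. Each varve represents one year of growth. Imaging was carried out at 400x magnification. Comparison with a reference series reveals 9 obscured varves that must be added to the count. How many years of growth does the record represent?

19840 years

After corrections the count is 19831 + 9 = 19840 varves.
At one varve per year, that is 19840 years.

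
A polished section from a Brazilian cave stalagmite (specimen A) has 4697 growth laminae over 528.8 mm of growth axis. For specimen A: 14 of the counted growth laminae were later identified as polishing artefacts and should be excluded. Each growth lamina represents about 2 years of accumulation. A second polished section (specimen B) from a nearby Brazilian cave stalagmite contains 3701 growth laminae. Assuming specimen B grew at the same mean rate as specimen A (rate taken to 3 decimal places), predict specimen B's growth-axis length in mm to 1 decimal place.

414.5 mm

Specimen A: after corrections the count is 4697 − 14 = 4683 growth laminae.
Specimen A: at 2 years per growth lamina, 4683 × 2 = 9366 years.
A: Mean rate = 528.8 mm / 9366 years ≈ 0.056 mm/yr.
Specimen B: at 2 years per growth lamina, 3701 × 2 = 7402 years. B's length ≈ 0.056 × 7402 = 414.5 mm.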